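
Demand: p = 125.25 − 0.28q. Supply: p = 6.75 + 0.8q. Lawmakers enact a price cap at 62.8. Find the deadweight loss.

849.36

Competitive equilibrium: 125.25 − 0.28q = 6.75 + 0.8q → q* = 109.7222, p* = 94.5278.
At the ceiling p = 62.8, quantity supplied = (62.8 − 6.75)/0.8 = 70.0625.
Willingness to pay at q' = 70.0625: 125.25 − 0.28·70.0625 = 105.6325.
Δq = 109.7222 − 70.0625 = 39.6597; wedge = 105.6325 − 62.8 = 42.8325.
The triangle = ½ × 39.6597 × 42.8325 = 849.36.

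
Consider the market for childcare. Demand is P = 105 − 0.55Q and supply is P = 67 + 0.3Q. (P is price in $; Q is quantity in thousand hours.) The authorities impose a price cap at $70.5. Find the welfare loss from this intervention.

$463.93 thousand

Competitive equilibrium: 105 − 0.55Q = 67 + 0.3Q → Q* = 44.70588, P* = 80.41176.
At the ceiling P = 70.5, quantity supplied = (70.5 − 67)/0.3 = 11.66667.
Willingness to pay at Q' = 11.66667: 105 − 0.55·11.66667 = 98.58333.
ΔQ = 44.70588 − 11.66667 = 33.03921; wedge = 98.58333 − 70.5 = 28.08333.
DWL = ½ × 33.03921 × 28.08333 = $463.93 thousand.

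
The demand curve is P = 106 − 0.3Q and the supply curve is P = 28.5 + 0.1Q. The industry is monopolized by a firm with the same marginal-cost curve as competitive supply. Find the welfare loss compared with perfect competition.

Competitive equilibrium: 106 − 0.3Q = 28.5 + 0.1Q → Q* = 193.75, P* = 47.875.
Marginal revenue: MR = 106 − 0.6Q. Set MR = MC: 106 − 0.6Q = 28.5 + 0.1Q → Q_m = 110.7143.
Price P_m = 106 − 0.3·110.7143 = 72.7857; MC(Q_m) = 28.5 + 0.1·110.7143 = 39.5714.
Competitive Q* = 193.75, so ΔQ = 83.0357; wedge = 72.7857 − 39.5714 = 33.2143.
Deadweight loss = ½ × 83.0357 × 33.2143 = 1378.99.

1378.99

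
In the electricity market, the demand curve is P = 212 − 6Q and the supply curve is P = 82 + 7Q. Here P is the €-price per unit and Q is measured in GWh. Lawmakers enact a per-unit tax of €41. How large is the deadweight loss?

Competitive equilibrium: 212 − 6Q = 82 + 7Q → Q* = 10, P* = 152.
With the tax, the buyer price exceeds the seller price by 41: (212 − 6Q) − (82 + 7Q) = 41 → Q' = 6.8462.
ΔQ = 10 − 6.8462 = 3.1538; the wedge equals the tax, 41.
Welfare loss = ½ × 3.1538 × 41 = €64.65.

€64.65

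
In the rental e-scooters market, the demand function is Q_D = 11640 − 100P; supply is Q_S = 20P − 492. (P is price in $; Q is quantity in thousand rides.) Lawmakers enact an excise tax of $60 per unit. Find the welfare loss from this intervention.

In inverse form: demand P = 116.4 − 0.01Q, supply P = 24.6 + 0.05Q.
Competitive equilibrium: 116.4 − 0.01Q = 24.6 + 0.05Q → Q* = 1530, P* = 101.1.
With the tax, the buyer price exceeds the seller price by 60: (116.4 − 0.01Q) − (24.6 + 0.05Q) = 60 → Q' = 530.
ΔQ = 1530 − 530 = 1000; the wedge equals the tax, 60.
Welfare loss = ½ × 1000 × 60 = $30000 thousand.

$30000 thousand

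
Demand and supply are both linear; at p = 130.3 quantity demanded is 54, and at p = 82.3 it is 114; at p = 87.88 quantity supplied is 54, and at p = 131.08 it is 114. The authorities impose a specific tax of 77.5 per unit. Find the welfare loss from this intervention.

1975.74

Demand slope = (82.3 − 130.3)/(114 − 54) = −0.8, so p = 173.5 − 0.8q.
Supply slope = (131.08 − 87.88)/(114 − 54) = 0.72, so p = 49 + 0.72q.
Competitive equilibrium: 173.5 − 0.8q = 49 + 0.72q → q* = 81.9079, p* = 107.9737.
With the tax, the buyer price exceeds the seller price by 77.5: (173.5 − 0.8q) − (49 + 0.72q) = 77.5 → q' = 30.9211.
Δq = 81.9079 − 30.9211 = 50.9868; the wedge equals the tax, 77.5.
DWL = ½ × 50.9868 × 77.5 = 1975.74.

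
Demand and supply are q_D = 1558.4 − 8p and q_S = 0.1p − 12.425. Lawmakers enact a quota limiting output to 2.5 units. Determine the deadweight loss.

101.06

In inverse form: demand p = 194.8 − 0.125q, supply p = 124.25 + 10q.
Competitive equilibrium: 194.8 − 0.125q = 124.25 + 10q → q* = 6.9679, p* = 193.929.
At q = 2.5: demand price = 194.8 − 0.125·2.5 = 194.4875; supply price = 124.25 + 10·2.5 = 149.25.
Δq = 6.9679 − 2.5 = 4.4679; wedge = 194.4875 − 149.25 = 45.2375.
Welfare loss = ½ × 4.4679 × 45.2375 = 101.06.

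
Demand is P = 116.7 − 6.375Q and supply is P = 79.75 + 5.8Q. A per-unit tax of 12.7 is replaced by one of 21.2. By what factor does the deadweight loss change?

Competitive equilibrium: 116.7 − 6.375Q = 79.75 + 5.8Q → Q* = 3.0349, P* = 97.3525.
For a per-unit tax t: ΔQ = t/12.175, so DWL = ½·t·(t/12.175) = t²/24.35.
At t = 12.7: DWL = 6.624. At t = 21.2: DWL = 18.457.
Ratio = (21.2/12.7)² = 2.787.

2.787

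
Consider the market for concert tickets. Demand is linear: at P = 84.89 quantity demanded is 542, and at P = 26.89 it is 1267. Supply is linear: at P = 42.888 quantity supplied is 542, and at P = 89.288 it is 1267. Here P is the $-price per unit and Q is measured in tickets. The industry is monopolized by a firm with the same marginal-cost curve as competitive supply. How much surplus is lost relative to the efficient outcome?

$6382.87

Demand slope = (26.89 − 84.89)/(1267 − 542) = −0.08, so P = 128.25 − 0.08Q.
Supply slope = (89.288 − 42.888)/(1267 − 542) = 0.064, so P = 8.2 + 0.064Q.
Competitive equilibrium: 128.25 − 0.08Q = 8.2 + 0.064Q → Q* = 833.6806, P* = 61.5556.
Marginal revenue: MR = 128.25 − 0.16Q. Set MR = MC: 128.25 − 0.16Q = 8.2 + 0.064Q → Q_m = 535.9375.
Price P_m = 128.25 − 0.08·535.9375 = 85.375; MC(Q_m) = 8.2 + 0.064·535.9375 = 42.5.
Competitive Q* = 833.6806, so ΔQ = 297.7431; wedge = 85.375 − 42.5 = 42.875.
DWL = ½ × 297.7431 × 42.875 = $6382.87.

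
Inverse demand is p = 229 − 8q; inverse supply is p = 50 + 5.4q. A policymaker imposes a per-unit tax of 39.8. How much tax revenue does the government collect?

413.44

Competitive equilibrium: 229 − 8q = 50 + 5.4q → q* = 13.35821, p* = 122.13433.
With the tax, the buyer price exceeds the seller price by 39.8: (229 − 8q) − (50 + 5.4q) = 39.8 → q' = 10.38806.
Tax revenue = 39.8 × 10.38806 = 413.44.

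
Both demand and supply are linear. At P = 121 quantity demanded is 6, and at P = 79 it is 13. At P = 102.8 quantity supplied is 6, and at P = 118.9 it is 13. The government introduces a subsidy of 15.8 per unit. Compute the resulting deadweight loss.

Demand slope = (79 − 121)/(13 − 6) = −6, so P = 157 − 6Q.
Supply slope = (118.9 − 102.8)/(13 − 6) = 2.3, so P = 89 + 2.3Q.
Competitive equilibrium: 157 − 6Q = 89 + 2.3Q → Q* = 8.1928, P* = 107.8434.
The subsidy lowers effective supply by 15.8: P = 73.2 + 2.3Q.
New quantity: 157 − 6Q = 73.2 + 2.3Q → Q' = 10.0964.
Overproduction ΔQ = 10.0964 − 8.1928 = 1.9036; wedge = subsidy = 15.8.
Deadweight loss = ½ × 1.9036 × 15.8 = 15.04.

15.04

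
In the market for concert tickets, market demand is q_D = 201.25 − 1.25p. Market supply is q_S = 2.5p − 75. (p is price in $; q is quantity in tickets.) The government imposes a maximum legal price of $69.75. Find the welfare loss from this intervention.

In inverse form: demand p = 161 − 0.8q, supply p = 30 + 0.4q.
Competitive equilibrium: 161 − 0.8q = 30 + 0.4q → q* = 109.1667, p* = 73.6667.
At the ceiling p = 69.75, quantity supplied = (69.75 − 30)/0.4 = 99.375.
Willingness to pay at q' = 99.375: 161 − 0.8·99.375 = 81.5.
Δq = 109.1667 − 99.375 = 9.7917; wedge = 81.5 − 69.75 = 11.75.
Welfare loss = ½ × 9.7917 × 11.75 = $57.53.

$57.53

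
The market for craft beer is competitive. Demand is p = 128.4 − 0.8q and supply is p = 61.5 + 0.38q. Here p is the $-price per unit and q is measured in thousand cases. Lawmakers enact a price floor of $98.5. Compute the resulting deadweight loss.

Competitive equilibrium: 128.4 − 0.8q = 61.5 + 0.38q → q* = 56.6949, p* = 83.0441.
At the floor p = 98.5, quantity demanded = (128.4 − 98.5)/0.8 = 37.375.
Sellers' marginal cost at q' = 37.375: 61.5 + 0.38·37.375 = 75.7025.
Δq = 56.6949 − 37.375 = 19.3199; wedge = 98.5 − 75.7025 = 22.7975.
Welfare loss = ½ × 19.3199 × 22.7975 = $220.22 thousand.

$220.22 thousand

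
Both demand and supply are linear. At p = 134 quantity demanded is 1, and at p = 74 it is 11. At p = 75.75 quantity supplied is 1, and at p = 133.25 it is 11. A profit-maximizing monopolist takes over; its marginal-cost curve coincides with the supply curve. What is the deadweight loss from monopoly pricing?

Demand slope = (74 − 134)/(11 − 1) = −6, so p = 140 − 6q.
Supply slope = (133.25 − 75.75)/(11 − 1) = 5.75, so p = 70 + 5.75q.
Competitive equilibrium: 140 − 6q = 70 + 5.75q → q* = 5.95745, p* = 104.25532.
Marginal revenue: MR = 140 − 12q. Set MR = MC: 140 − 12q = 70 + 5.75q → q_m = 3.94366.
Price p_m = 140 − 6·3.94366 = 116.33804; MC(q_m) = 70 + 5.75·3.94366 = 92.67605.
Competitive q* = 5.95745, so Δq = 2.01379; wedge = 116.33804 − 92.67605 = 23.66199.
Welfare loss = ½ × 2.01379 × 23.66199 = 23.83.

23.83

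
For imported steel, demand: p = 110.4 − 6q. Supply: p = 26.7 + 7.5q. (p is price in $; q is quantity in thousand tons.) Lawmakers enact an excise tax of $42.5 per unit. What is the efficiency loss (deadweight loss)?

Competitive equilibrium: 110.4 − 6q = 26.7 + 7.5q → q* = 6.2, p* = 73.2.
With the tax, the buyer price exceeds the seller price by 42.5: (110.4 − 6q) − (26.7 + 7.5q) = 42.5 → q' = 3.0519.
Δq = 6.2 − 3.0519 = 3.1481; the wedge equals the tax, 42.5.
DWL = ½ × 3.1481 × 42.5 = $66.90 thousand.

$66.90 thousand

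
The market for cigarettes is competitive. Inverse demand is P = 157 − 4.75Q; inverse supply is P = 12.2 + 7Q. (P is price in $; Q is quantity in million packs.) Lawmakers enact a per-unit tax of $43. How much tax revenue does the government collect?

$372.54 million

Competitive equilibrium: 157 − 4.75Q = 12.2 + 7Q → Q* = 12.3234, P* = 98.4638.
With the tax, the buyer price exceeds the seller price by 43: (157 − 4.75Q) − (12.2 + 7Q) = 43 → Q' = 8.6638.
Tax revenue = 43 × 8.6638 = $372.54 million.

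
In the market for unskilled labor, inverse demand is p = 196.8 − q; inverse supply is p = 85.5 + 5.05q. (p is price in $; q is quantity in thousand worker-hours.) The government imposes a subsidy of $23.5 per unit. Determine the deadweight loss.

Competitive equilibrium: 196.8 − q = 85.5 + 5.05q → q* = 18.3967, p* = 178.4033.
The subsidy lowers effective supply by 23.5: p = 62 + 5.05q.
New quantity: 196.8 − q = 62 + 5.05q → q' = 22.281.
Overproduction Δq = 22.281 − 18.3967 = 3.8843; wedge = subsidy = 23.5.
Deadweight loss = ½ × 3.8843 × 23.5 = $45.64 thousand.

$45.64 thousand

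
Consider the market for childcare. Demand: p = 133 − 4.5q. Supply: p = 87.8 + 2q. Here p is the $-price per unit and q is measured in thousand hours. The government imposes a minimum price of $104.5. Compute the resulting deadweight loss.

$1.25 thousand

Competitive equilibrium: 133 − 4.5q = 87.8 + 2q → q* = 6.9538, p* = 101.7077.
At the floor p = 104.5, quantity demanded = (133 − 104.5)/4.5 = 6.3333.
Sellers' marginal cost at q' = 6.3333: 87.8 + 2·6.3333 = 100.4666.
Δq = 6.9538 − 6.3333 = 0.6205; wedge = 104.5 − 100.4666 = 4.0334.
DWL = ½ × 0.6205 × 4.0334 = $1.25 thousand.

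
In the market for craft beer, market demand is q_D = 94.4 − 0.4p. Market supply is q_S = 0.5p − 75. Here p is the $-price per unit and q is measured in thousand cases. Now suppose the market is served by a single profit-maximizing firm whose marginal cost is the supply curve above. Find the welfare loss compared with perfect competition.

In inverse form: demand p = 236 − 2.5q, supply p = 150 + 2q.
Competitive equilibrium: 236 − 2.5q = 150 + 2q → q* = 19.1111, p* = 188.2222.
Marginal revenue: MR = 236 − 5q. Set MR = MC: 236 − 5q = 150 + 2q → q_m = 12.2857.
Price p_m = 236 − 2.5·12.2857 = 205.2858; MC(q_m) = 150 + 2·12.2857 = 174.5714.
Competitive q* = 19.1111, so Δq = 6.8254; wedge = 205.2858 − 174.5714 = 30.7144.
The triangle = ½ × 6.8254 × 30.7144 = $104.82 thousand.

$104.82 thousand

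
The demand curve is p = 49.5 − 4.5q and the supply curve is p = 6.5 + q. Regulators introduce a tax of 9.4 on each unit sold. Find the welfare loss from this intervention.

8.03

Competitive equilibrium: 49.5 − 4.5q = 6.5 + q → q* = 7.8182, p* = 14.3182.
With the tax, the buyer price exceeds the seller price by 9.4: (49.5 − 4.5q) − (6.5 + q) = 9.4 → q' = 6.1091.
Δq = 7.8182 − 6.1091 = 1.7091; the wedge equals the tax, 9.4.
Welfare loss = ½ × 1.7091 × 9.4 = 8.03.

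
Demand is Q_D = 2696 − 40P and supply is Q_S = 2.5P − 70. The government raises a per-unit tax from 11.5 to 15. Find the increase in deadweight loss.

109.12

In inverse form: demand P = 67.4 − 0.025Q, supply P = 28 + 0.4Q.
Competitive equilibrium: 67.4 − 0.025Q = 28 + 0.4Q → Q* = 92.7059, P* = 65.0824.
For a per-unit tax t: ΔQ = t/0.425, so DWL = ½·t·(t/0.425) = t²/0.85.
At t = 11.5: DWL = 155.588. At t = 15: DWL = 264.706.
Increase = 264.706 − 155.588 = 109.12.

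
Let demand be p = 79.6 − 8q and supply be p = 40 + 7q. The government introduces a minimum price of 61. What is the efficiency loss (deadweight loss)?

Competitive equilibrium: 79.6 − 8q = 40 + 7q → q* = 2.64, p* = 58.48.
At the floor p = 61, quantity demanded = (79.6 − 61)/8 = 2.325.
Sellers' marginal cost at q' = 2.325: 40 + 7·2.325 = 56.275.
Δq = 2.64 − 2.325 = 0.315; wedge = 61 − 56.275 = 4.725.
The triangle = ½ × 0.315 × 4.725 = 0.74.

0.74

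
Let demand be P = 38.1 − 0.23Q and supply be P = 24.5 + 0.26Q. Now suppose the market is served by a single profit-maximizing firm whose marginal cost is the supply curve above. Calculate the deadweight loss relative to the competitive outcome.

Competitive equilibrium: 38.1 − 0.23Q = 24.5 + 0.26Q → Q* = 27.7551, P* = 31.7163.
Marginal revenue: MR = 38.1 − 0.46Q. Set MR = MC: 38.1 − 0.46Q = 24.5 + 0.26Q → Q_m = 18.8889.
Price P_m = 38.1 − 0.23·18.8889 = 33.7556; MC(Q_m) = 24.5 + 0.26·18.8889 = 29.4111.
Competitive Q* = 27.7551, so ΔQ = 8.8662; wedge = 33.7556 − 29.4111 = 4.3445.
The triangle = ½ × 8.8662 × 4.3445 = 19.26.

19.26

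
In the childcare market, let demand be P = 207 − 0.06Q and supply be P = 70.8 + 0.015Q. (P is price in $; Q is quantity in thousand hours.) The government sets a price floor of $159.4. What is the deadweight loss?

Competitive equilibrium: 207 − 0.06Q = 70.8 + 0.015Q → Q* = 1816, P* = 98.04.
At the floor P = 159.4, quantity demanded = (207 − 159.4)/0.06 = 793.3333.
Sellers' marginal cost at Q' = 793.3333: 70.8 + 0.015·793.3333 = 82.7.
ΔQ = 1816 − 793.3333 = 1022.6667; wedge = 159.4 − 82.7 = 76.7.
DWL = ½ × 1022.6667 × 76.7 = $39219.27 thousand.

$39219.27 thousand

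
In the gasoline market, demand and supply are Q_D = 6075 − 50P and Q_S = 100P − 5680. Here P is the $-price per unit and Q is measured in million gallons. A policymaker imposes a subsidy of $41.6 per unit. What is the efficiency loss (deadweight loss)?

$28842.67 million

In inverse form: demand P = 121.5 − 0.02Q, supply P = 56.8 + 0.01Q.
Competitive equilibrium: 121.5 − 0.02Q = 56.8 + 0.01Q → Q* = 2156.6667, P* = 78.3667.
The subsidy lowers effective supply by 41.6: P = 15.2 + 0.01Q.
New quantity: 121.5 − 0.02Q = 15.2 + 0.01Q → Q' = 3543.3333.
Overproduction ΔQ = 3543.3333 − 2156.6667 = 1386.6666; wedge = subsidy = 41.6.
Welfare loss = ½ × 1386.6666 × 41.6 = $28842.67 million.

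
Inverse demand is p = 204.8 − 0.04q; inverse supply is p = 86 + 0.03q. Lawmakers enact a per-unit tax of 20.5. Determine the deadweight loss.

Competitive equilibrium: 204.8 − 0.04q = 86 + 0.03q → q* = 1697.1429, p* = 136.9143.
With the tax, the buyer price exceeds the seller price by 20.5: (204.8 − 0.04q) − (86 + 0.03q) = 20.5 → q' = 1404.2857.
Δq = 1697.1429 − 1404.2857 = 292.8572; the wedge equals the tax, 20.5.
Deadweight loss = ½ × 292.8572 × 20.5 = 3001.79.

3001.79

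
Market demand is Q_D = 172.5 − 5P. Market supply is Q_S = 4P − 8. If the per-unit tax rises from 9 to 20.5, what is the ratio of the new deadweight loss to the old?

5.188

In inverse form: demand P = 34.5 − 0.2Q, supply P = 2 + 0.25Q.
Competitive equilibrium: 34.5 − 0.2Q = 2 + 0.25Q → Q* = 72.2222, P* = 20.0556.
For a per-unit tax t: ΔQ = t/0.45, so DWL = ½·t·(t/0.45) = t²/0.9.
At t = 9: DWL = 90. At t = 20.5: DWL = 466.944.
Ratio = (20.5/9)² = 5.188.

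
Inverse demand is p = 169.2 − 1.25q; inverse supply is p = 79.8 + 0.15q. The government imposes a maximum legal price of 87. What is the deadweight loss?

176.01

Competitive equilibrium: 169.2 − 1.25q = 79.8 + 0.15q → q* = 63.8571, p* = 89.3786.
At the ceiling p = 87, quantity supplied = (87 − 79.8)/0.15 = 48.
Willingness to pay at q' = 48: 169.2 − 1.25·48 = 109.2.
Δq = 63.8571 − 48 = 15.8571; wedge = 109.2 − 87 = 22.2.
The triangle = ½ × 15.8571 × 22.2 = 176.01.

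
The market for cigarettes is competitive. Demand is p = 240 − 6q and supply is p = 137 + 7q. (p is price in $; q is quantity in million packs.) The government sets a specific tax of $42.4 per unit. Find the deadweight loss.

Competitive equilibrium: 240 − 6q = 137 + 7q → q* = 7.92308, p* = 192.46154.
With the tax, the buyer price exceeds the seller price by 42.4: (240 − 6q) − (137 + 7q) = 42.4 → q' = 4.66154.
Δq = 7.92308 − 4.66154 = 3.26154; the wedge equals the tax, 42.4.
The triangle = ½ × 3.26154 × 42.4 = $69.14 million.

$69.14 million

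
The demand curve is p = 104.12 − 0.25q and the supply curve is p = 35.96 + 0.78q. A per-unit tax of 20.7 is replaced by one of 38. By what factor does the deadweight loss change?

3.370

Competitive equilibrium: 104.12 − 0.25q = 35.96 + 0.78q → q* = 66.1748, p* = 87.5763.
For a per-unit tax t: Δq = t/1.03, so DWL = ½·t·(t/1.03) = t²/2.06.
At t = 20.7: DWL = 208.005. At t = 38: DWL = 700.971.
Ratio = (38/20.7)² = 3.370.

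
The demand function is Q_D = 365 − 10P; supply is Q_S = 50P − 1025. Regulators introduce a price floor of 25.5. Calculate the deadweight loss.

In inverse form: demand P = 36.5 − 0.1Q, supply P = 20.5 + 0.02Q.
Competitive equilibrium: 36.5 − 0.1Q = 20.5 + 0.02Q → Q* = 133.3333, P* = 23.1667.
At the floor P = 25.5, quantity demanded = (36.5 − 25.5)/0.1 = 110.
Sellers' marginal cost at Q' = 110: 20.5 + 0.02·110 = 22.7.
ΔQ = 133.3333 − 110 = 23.3333; wedge = 25.5 − 22.7 = 2.8.
Welfare loss = ½ × 23.3333 × 2.8 = 32.67.

32.67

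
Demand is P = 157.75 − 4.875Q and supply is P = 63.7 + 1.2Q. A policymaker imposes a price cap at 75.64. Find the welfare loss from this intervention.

92.94

Competitive equilibrium: 157.75 − 4.875Q = 63.7 + 1.2Q → Q* = 15.4815, P* = 82.2778.
At the ceiling P = 75.64, quantity supplied = (75.64 − 63.7)/1.2 = 9.95.
Willingness to pay at Q' = 9.95: 157.75 − 4.875·9.95 = 109.2438.
ΔQ = 15.4815 − 9.95 = 5.5315; wedge = 109.2438 − 75.64 = 33.6038.
Welfare loss = ½ × 5.5315 × 33.6038 = 92.94.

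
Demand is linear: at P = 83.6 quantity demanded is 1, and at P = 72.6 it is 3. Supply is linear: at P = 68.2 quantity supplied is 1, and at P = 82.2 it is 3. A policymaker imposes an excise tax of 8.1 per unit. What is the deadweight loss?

Demand slope = (72.6 − 83.6)/(3 − 1) = −5.5, so P = 89.1 − 5.5Q.
Supply slope = (82.2 − 68.2)/(3 − 1) = 7, so P = 61.2 + 7Q.
Competitive equilibrium: 89.1 − 5.5Q = 61.2 + 7Q → Q* = 2.232, P* = 76.824.
With the tax, the buyer price exceeds the seller price by 8.1: (89.1 − 5.5Q) − (61.2 + 7Q) = 8.1 → Q' = 1.584.
ΔQ = 2.232 − 1.584 = 0.648; the wedge equals the tax, 8.1.
DWL = ½ × 0.648 × 8.1 = 2.62.

2.62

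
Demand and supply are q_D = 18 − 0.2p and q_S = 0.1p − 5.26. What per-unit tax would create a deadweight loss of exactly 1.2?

6

In inverse form: demand p = 90 − 5q, supply p = 52.6 + 10q.
Competitive equilibrium: 90 − 5q = 52.6 + 10q → q* = 2.4933, p* = 77.5333.
A tax t gives Δq = t/15 and wedge t, so DWL = t²/30.
t²/30 = 1.2 → t² = 36 → t = 6.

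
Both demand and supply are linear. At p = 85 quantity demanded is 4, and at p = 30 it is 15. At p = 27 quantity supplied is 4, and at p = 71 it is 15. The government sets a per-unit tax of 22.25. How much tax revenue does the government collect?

Demand slope = (30 − 85)/(15 − 4) = −5, so p = 105 − 5q.
Supply slope = (71 − 27)/(15 − 4) = 4, so p = 11 + 4q.
Competitive equilibrium: 105 − 5q = 11 + 4q → q* = 10.4444, p* = 52.7778.
With the tax, the buyer price exceeds the seller price by 22.25: (105 − 5q) − (11 + 4q) = 22.25 → q' = 7.9722.
Tax revenue = 22.25 × 7.9722 = 177.38.

177.38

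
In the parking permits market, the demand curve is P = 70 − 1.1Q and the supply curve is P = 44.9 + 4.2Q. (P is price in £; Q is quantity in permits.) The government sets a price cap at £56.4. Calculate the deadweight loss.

Competitive equilibrium: 70 − 1.1Q = 44.9 + 4.2Q → Q* = 4.7358, P* = 64.7906.
At the ceiling P = 56.4, quantity supplied = (56.4 − 44.9)/4.2 = 2.7381.
Willingness to pay at Q' = 2.7381: 70 − 1.1·2.7381 = 66.9881.
ΔQ = 4.7358 − 2.7381 = 1.9977; wedge = 66.9881 − 56.4 = 10.5881.
DWL = ½ × 1.9977 × 10.5881 = £10.58.

£10.58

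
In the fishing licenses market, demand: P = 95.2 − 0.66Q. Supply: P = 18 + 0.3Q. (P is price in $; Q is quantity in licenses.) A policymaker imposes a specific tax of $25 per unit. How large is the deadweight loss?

Competitive equilibrium: 95.2 − 0.66Q = 18 + 0.3Q → Q* = 80.4167, P* = 42.125.
With the tax, the buyer price exceeds the seller price by 25: (95.2 − 0.66Q) − (18 + 0.3Q) = 25 → Q' = 54.375.
ΔQ = 80.4167 − 54.375 = 26.0417; the wedge equals the tax, 25.
The triangle = ½ × 26.0417 × 25 = $325.52.

$325.52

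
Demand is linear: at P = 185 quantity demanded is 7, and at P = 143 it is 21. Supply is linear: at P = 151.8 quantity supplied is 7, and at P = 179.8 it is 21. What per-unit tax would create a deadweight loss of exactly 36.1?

Demand slope = (143 − 185)/(21 − 7) = −3, so P = 206 − 3Q.
Supply slope = (179.8 − 151.8)/(21 − 7) = 2, so P = 137.8 + 2Q.
Competitive equilibrium: 206 − 3Q = 137.8 + 2Q → Q* = 13.64, P* = 165.08.
A tax t gives ΔQ = t/5 and wedge t, so DWL = t²/10.
t²/10 = 36.1 → t² = 361 → t = 19.

19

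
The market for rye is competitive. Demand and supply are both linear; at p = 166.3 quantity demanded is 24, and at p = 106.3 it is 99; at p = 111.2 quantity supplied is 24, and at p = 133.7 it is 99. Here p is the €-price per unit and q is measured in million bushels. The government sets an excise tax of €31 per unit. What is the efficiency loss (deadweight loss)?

Demand slope = (106.3 − 166.3)/(99 − 24) = −0.8, so p = 185.5 − 0.8q.
Supply slope = (133.7 − 111.2)/(99 − 24) = 0.3, so p = 104 + 0.3q.
Competitive equilibrium: 185.5 − 0.8q = 104 + 0.3q → q* = 74.0909, p* = 126.2273.
With the tax, the buyer price exceeds the seller price by 31: (185.5 − 0.8q) − (104 + 0.3q) = 31 → q' = 45.9091.
Δq = 74.0909 − 45.9091 = 28.1818; the wedge equals the tax, 31.
The triangle = ½ × 28.1818 × 31 = €436.82 million.

€436.82 million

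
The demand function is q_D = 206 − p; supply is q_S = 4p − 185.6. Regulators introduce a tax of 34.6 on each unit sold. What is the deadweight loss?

In inverse form: demand p = 206 − q, supply p = 46.4 + 0.25q.
Competitive equilibrium: 206 − q = 46.4 + 0.25q → q* = 127.68, p* = 78.32.
With the tax, the buyer price exceeds the seller price by 34.6: (206 − q) − (46.4 + 0.25q) = 34.6 → q' = 100.
Δq = 127.68 − 100 = 27.68; the wedge equals the tax, 34.6.
The triangle = ½ × 27.68 × 34.6 = 478.864.

478.864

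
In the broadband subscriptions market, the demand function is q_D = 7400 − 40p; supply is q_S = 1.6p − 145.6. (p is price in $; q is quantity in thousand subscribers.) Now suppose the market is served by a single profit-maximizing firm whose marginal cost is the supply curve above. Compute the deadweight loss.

$9.32 thousand

In inverse form: demand p = 185 − 0.025q, supply p = 91 + 0.625q.
Competitive equilibrium: 185 − 0.025q = 91 + 0.625q → q* = 144.6154, p* = 181.3846.
Marginal revenue: MR = 185 − 0.05q. Set MR = MC: 185 − 0.05q = 91 + 0.625q → q_m = 139.2593.
Price p_m = 185 − 0.025·139.2593 = 181.5185; MC(q_m) = 91 + 0.625·139.2593 = 178.0371.
Competitive q* = 144.6154, so Δq = 5.3561; wedge = 181.5185 − 178.0371 = 3.4814.
Deadweight loss = ½ × 5.3561 × 3.4814 = $9.32 thousand.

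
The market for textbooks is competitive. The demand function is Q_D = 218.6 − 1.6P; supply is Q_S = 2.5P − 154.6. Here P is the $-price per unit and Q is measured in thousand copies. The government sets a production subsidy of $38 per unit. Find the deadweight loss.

$704.39 thousand

In inverse form: demand P = 136.625 − 0.625Q, supply P = 61.84 + 0.4Q.
Competitive equilibrium: 136.625 − 0.625Q = 61.84 + 0.4Q → Q* = 72.961, P* = 91.0244.
The subsidy lowers effective supply by 38: P = 23.84 + 0.4Q.
New quantity: 136.625 − 0.625Q = 23.84 + 0.4Q → Q' = 110.0341.
Overproduction ΔQ = 110.0341 − 72.961 = 37.0731; wedge = subsidy = 38.
DWL = ½ × 37.0731 × 38 = $704.39 thousand.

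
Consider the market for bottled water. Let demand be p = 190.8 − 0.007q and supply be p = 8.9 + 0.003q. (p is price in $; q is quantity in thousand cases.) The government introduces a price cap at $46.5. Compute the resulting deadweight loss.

Competitive equilibrium: 190.8 − 0.007q = 8.9 + 0.003q → q* = 18190, p* = 63.47.
At the ceiling p = 46.5, quantity supplied = (46.5 − 8.9)/0.003 = 12533.333333.
Willingness to pay at q' = 12533.333333: 190.8 − 0.007·12533.333333 = 103.066667.
Δq = 18190 − 12533.333333 = 5656.666667; wedge = 103.066667 − 46.5 = 56.566667.
Welfare loss = ½ × 5656.666667 × 56.566667 = $159989.39 thousand.

$159989.39 thousand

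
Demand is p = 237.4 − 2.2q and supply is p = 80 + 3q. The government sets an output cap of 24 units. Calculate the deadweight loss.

102.19

Competitive equilibrium: 237.4 − 2.2q = 80 + 3q → q* = 30.2692, p* = 170.8077.
At q = 24: demand price = 237.4 − 2.2·24 = 184.6; supply price = 80 + 3·24 = 152.
Δq = 30.2692 − 24 = 6.2692; wedge = 184.6 − 152 = 32.6.
Welfare loss = ½ × 6.2692 × 32.6 = 102.19.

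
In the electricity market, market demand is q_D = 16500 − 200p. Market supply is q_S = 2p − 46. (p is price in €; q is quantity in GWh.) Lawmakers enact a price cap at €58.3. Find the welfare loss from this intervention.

In inverse form: demand p = 82.5 − 0.005q, supply p = 23 + 0.5q.
Competitive equilibrium: 82.5 − 0.005q = 23 + 0.5q → q* = 117.8218, p* = 81.9109.
At the ceiling p = 58.3, quantity supplied = (58.3 − 23)/0.5 = 70.6.
Willingness to pay at q' = 70.6: 82.5 − 0.005·70.6 = 82.147.
Δq = 117.8218 − 70.6 = 47.2218; wedge = 82.147 − 58.3 = 23.847.
Deadweight loss = ½ × 47.2218 × 23.847 = €563.05.

€563.05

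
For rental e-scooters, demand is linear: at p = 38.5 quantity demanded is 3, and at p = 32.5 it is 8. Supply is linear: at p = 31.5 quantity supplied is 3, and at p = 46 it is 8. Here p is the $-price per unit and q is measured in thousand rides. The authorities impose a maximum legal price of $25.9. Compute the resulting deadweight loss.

Demand slope = (32.5 − 38.5)/(8 − 3) = −1.2, so p = 42.1 − 1.2q.
Supply slope = (46 − 31.5)/(8 − 3) = 2.9, so p = 22.8 + 2.9q.
Competitive equilibrium: 42.1 − 1.2q = 22.8 + 2.9q → q* = 4.7073, p* = 36.4512.
At the ceiling p = 25.9, quantity supplied = (25.9 − 22.8)/2.9 = 1.069.
Willingness to pay at q' = 1.069: 42.1 − 1.2·1.069 = 40.8172.
Δq = 4.7073 − 1.069 = 3.6383; wedge = 40.8172 − 25.9 = 14.9172.
DWL = ½ × 3.6383 × 14.9172 = $27.14 thousand.

$27.14 thousand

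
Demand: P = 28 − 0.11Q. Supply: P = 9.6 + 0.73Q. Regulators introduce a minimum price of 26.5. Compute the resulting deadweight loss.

Competitive equilibrium: 28 − 0.11Q = 9.6 + 0.73Q → Q* = 21.9048, P* = 25.5905.
At the floor P = 26.5, quantity demanded = (28 − 26.5)/0.11 = 13.6364.
Sellers' marginal cost at Q' = 13.6364: 9.6 + 0.73·13.6364 = 19.5546.
ΔQ = 21.9048 − 13.6364 = 8.2684; wedge = 26.5 − 19.5546 = 6.9454.
DWL = ½ × 8.2684 × 6.9454 = 28.71.

28.71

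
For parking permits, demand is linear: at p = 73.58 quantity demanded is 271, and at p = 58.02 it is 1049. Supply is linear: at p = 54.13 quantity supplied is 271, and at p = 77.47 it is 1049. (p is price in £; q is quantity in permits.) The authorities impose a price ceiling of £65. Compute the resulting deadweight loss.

Demand slope = (58.02 − 73.58)/(1049 − 271) = −0.02, so p = 79 − 0.02q.
Supply slope = (77.47 − 54.13)/(1049 − 271) = 0.03, so p = 46 + 0.03q.
Competitive equilibrium: 79 − 0.02q = 46 + 0.03q → q* = 660, p* = 65.8.
At the ceiling p = 65, quantity supplied = (65 − 46)/0.03 = 633.3333.
Willingness to pay at q' = 633.3333: 79 − 0.02·633.3333 = 66.3333.
Δq = 660 − 633.3333 = 26.6667; wedge = 66.3333 − 65 = 1.3333.
Deadweight loss = ½ × 26.6667 × 1.3333 = £17.78.

£17.78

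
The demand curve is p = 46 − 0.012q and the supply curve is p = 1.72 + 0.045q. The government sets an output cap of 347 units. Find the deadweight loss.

Competitive equilibrium: 46 − 0.012q = 1.72 + 0.045q → q* = 776.8421, p* = 36.6779.
At q = 347: demand price = 46 − 0.012·347 = 41.836; supply price = 1.72 + 0.045·347 = 17.335.
Δq = 776.8421 − 347 = 429.8421; wedge = 41.836 − 17.335 = 24.501.
Deadweight loss = ½ × 429.8421 × 24.501 = 5265.78.

5265.78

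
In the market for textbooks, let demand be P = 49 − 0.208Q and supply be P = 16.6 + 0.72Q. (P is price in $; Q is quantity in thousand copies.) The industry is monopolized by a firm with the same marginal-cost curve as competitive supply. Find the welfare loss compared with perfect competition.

Competitive equilibrium: 49 − 0.208Q = 16.6 + 0.72Q → Q* = 34.9138, P* = 41.7379.
Marginal revenue: MR = 49 − 0.416Q. Set MR = MC: 49 − 0.416Q = 16.6 + 0.72Q → Q_m = 28.5211.
Price P_m = 49 − 0.208·28.5211 = 43.0676; MC(Q_m) = 16.6 + 0.72·28.5211 = 37.1352.
Competitive Q* = 34.9138, so ΔQ = 6.3927; wedge = 43.0676 − 37.1352 = 5.9324.
Deadweight loss = ½ × 6.3927 × 5.9324 = $18.96 thousand.

$18.96 thousand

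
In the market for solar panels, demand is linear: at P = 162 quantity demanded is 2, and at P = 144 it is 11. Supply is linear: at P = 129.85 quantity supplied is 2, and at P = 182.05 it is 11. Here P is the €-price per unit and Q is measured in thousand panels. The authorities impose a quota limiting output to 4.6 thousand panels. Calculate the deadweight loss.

€9.03 thousand

Demand slope = (144 − 162)/(11 − 2) = −2, so P = 166 − 2Q.
Supply slope = (182.05 − 129.85)/(11 − 2) = 5.8, so P = 118.25 + 5.8Q.
Competitive equilibrium: 166 − 2Q = 118.25 + 5.8Q → Q* = 6.1218, P* = 153.7564.
At Q = 4.6: demand price = 166 − 2·4.6 = 156.8; supply price = 118.25 + 5.8·4.6 = 144.93.
ΔQ = 6.1218 − 4.6 = 1.5218; wedge = 156.8 − 144.93 = 11.87.
Welfare loss = ½ × 1.5218 × 11.87 = €9.03 thousand.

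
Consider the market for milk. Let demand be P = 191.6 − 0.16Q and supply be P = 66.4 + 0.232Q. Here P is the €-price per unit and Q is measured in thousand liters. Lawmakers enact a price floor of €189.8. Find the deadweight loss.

€18609.98 thousand

Competitive equilibrium: 191.6 − 0.16Q = 66.4 + 0.232Q → Q* = 319.3878, P* = 140.498.
At the floor P = 189.8, quantity demanded = (191.6 − 189.8)/0.16 = 11.25.
Sellers' marginal cost at Q' = 11.25: 66.4 + 0.232·11.25 = 69.01.
ΔQ = 319.3878 − 11.25 = 308.1378; wedge = 189.8 − 69.01 = 120.79.
DWL = ½ × 308.1378 × 120.79 = €18609.98 thousand.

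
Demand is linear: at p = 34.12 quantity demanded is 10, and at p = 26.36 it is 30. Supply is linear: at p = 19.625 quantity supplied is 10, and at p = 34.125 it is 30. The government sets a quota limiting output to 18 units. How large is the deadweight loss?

Demand slope = (26.36 − 34.12)/(30 − 10) = −0.388, so p = 38 − 0.388q.
Supply slope = (34.125 − 19.625)/(30 − 10) = 0.725, so p = 12.375 + 0.725q.
Competitive equilibrium: 38 − 0.388q = 12.375 + 0.725q → q* = 23.0234, p* = 29.0669.
At q = 18: demand price = 38 − 0.388·18 = 31.016; supply price = 12.375 + 0.725·18 = 25.425.
Δq = 23.0234 − 18 = 5.0234; wedge = 31.016 − 25.425 = 5.591.
The triangle = ½ × 5.0234 × 5.591 = 14.04.

14.04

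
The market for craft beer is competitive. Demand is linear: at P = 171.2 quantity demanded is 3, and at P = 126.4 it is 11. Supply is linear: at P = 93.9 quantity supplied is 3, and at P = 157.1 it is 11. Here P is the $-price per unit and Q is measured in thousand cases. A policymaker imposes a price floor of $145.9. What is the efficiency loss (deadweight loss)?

Demand slope = (126.4 − 171.2)/(11 − 3) = −5.6, so P = 188 − 5.6Q.
Supply slope = (157.1 − 93.9)/(11 − 3) = 7.9, so P = 70.2 + 7.9Q.
Competitive equilibrium: 188 − 5.6Q = 70.2 + 7.9Q → Q* = 8.7259, P* = 139.1348.
At the floor P = 145.9, quantity demanded = (188 − 145.9)/5.6 = 7.5179.
Sellers' marginal cost at Q' = 7.5179: 70.2 + 7.9·7.5179 = 129.5914.
ΔQ = 8.7259 − 7.5179 = 1.208; wedge = 145.9 − 129.5914 = 16.3086.
DWL = ½ × 1.208 × 16.3086 = $9.85 thousand.

$9.85 thousand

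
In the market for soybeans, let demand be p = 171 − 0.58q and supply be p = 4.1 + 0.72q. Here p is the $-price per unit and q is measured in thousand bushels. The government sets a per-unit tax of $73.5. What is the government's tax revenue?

Competitive equilibrium: 171 − 0.58q = 4.1 + 0.72q → q* = 128.38462, p* = 96.53692.
With the tax, the buyer price exceeds the seller price by 73.5: (171 − 0.58q) − (4.1 + 0.72q) = 73.5 → q' = 71.84615.
Tax revenue = 73.5 × 71.84615 = $5280.69 thousand.

$5280.69 thousand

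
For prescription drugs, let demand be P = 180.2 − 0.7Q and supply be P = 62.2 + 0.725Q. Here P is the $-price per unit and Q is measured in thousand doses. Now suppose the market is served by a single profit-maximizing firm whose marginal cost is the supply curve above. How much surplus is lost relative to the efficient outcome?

Competitive equilibrium: 180.2 − 0.7Q = 62.2 + 0.725Q → Q* = 82.807, P* = 122.2351.
Marginal revenue: MR = 180.2 − 1.4Q. Set MR = MC: 180.2 − 1.4Q = 62.2 + 0.725Q → Q_m = 55.5294.
Price P_m = 180.2 − 0.7·55.5294 = 141.3294; MC(Q_m) = 62.2 + 0.725·55.5294 = 102.4588.
Competitive Q* = 82.807, so ΔQ = 27.2776; wedge = 141.3294 − 102.4588 = 38.8706.
Deadweight loss = ½ × 27.2776 × 38.8706 = $530.15 thousand.

$530.15 thousand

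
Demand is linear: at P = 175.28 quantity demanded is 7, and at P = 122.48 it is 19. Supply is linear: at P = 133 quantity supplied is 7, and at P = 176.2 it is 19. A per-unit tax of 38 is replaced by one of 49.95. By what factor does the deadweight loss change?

Demand slope = (122.48 − 175.28)/(19 − 7) = −4.4, so P = 206.08 − 4.4Q.
Supply slope = (176.2 − 133)/(19 − 7) = 3.6, so P = 107.8 + 3.6Q.
Competitive equilibrium: 206.08 − 4.4Q = 107.8 + 3.6Q → Q* = 12.285, P* = 152.026.
For a per-unit tax t: ΔQ = t/8, so DWL = ½·t·(t/8) = t²/16.
At t = 38: DWL = 90.25. At t = 49.95: DWL = 155.938.
Ratio = (49.95/38)² = 1.728.

1.728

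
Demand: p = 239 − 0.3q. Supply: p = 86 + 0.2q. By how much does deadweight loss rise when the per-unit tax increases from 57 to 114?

Competitive equilibrium: 239 − 0.3q = 86 + 0.2q → q* = 306, p* = 147.2.
For a per-unit tax t: Δq = t/0.5, so DWL = ½·t·(t/0.5) = t²/1.
At t = 57: DWL = 3249. At t = 114: DWL = 12996.
Increase = 12996 − 3249 = 9747.

9747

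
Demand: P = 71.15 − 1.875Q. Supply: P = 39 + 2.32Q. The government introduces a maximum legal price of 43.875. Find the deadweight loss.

Competitive equilibrium: 71.15 − 1.875Q = 39 + 2.32Q → Q* = 7.6639, P* = 56.7802.
At the ceiling P = 43.875, quantity supplied = (43.875 − 39)/2.32 = 2.1013.
Willingness to pay at Q' = 2.1013: 71.15 − 1.875·2.1013 = 67.2101.
ΔQ = 7.6639 − 2.1013 = 5.5626; wedge = 67.2101 − 43.875 = 23.3351.
DWL = ½ × 5.5626 × 23.3351 = 64.90.

64.90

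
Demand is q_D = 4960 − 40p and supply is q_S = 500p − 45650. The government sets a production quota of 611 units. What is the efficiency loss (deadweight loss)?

In inverse form: demand p = 124 − 0.025q, supply p = 91.3 + 0.002q.
Competitive equilibrium: 124 − 0.025q = 91.3 + 0.002q → q* = 1211.1111, p* = 93.7222.
At q = 611: demand price = 124 − 0.025·611 = 108.725; supply price = 91.3 + 0.002·611 = 92.522.
Δq = 1211.1111 − 611 = 600.1111; wedge = 108.725 − 92.522 = 16.203.
DWL = ½ × 600.1111 × 16.203 = 4861.80.

4861.80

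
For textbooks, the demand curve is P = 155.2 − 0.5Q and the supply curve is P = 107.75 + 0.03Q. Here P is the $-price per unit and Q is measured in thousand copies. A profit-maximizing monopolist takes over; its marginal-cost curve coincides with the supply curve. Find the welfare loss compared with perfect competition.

Competitive equilibrium: 155.2 − 0.5Q = 107.75 + 0.03Q → Q* = 89.5283, P* = 110.4358.
Marginal revenue: MR = 155.2 − Q. Set MR = MC: 155.2 − Q = 107.75 + 0.03Q → Q_m = 46.068.
Price P_m = 155.2 − 0.5·46.068 = 132.166; MC(Q_m) = 107.75 + 0.03·46.068 = 109.132.
Competitive Q* = 89.5283, so ΔQ = 43.4603; wedge = 132.166 − 109.132 = 23.034.
The triangle = ½ × 43.4603 × 23.034 = $500.53 thousand.

$500.53 thousand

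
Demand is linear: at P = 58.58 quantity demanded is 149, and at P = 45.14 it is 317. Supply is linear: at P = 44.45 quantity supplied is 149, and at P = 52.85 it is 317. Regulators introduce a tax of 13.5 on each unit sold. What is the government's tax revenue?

2076.92

Demand slope = (45.14 − 58.58)/(317 − 149) = −0.08, so P = 70.5 − 0.08Q.
Supply slope = (52.85 − 44.45)/(317 − 149) = 0.05, so P = 37 + 0.05Q.
Competitive equilibrium: 70.5 − 0.08Q = 37 + 0.05Q → Q* = 257.6923, P* = 49.8846.
With the tax, the buyer price exceeds the seller price by 13.5: (70.5 − 0.08Q) − (37 + 0.05Q) = 13.5 → Q' = 153.8462.
Tax revenue = 13.5 × 153.8462 = 2076.92.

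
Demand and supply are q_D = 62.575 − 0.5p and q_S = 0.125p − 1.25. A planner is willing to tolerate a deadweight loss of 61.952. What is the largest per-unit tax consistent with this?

In inverse form: demand p = 125.15 − 2q, supply p = 10 + 8q.
Competitive equilibrium: 125.15 − 2q = 10 + 8q → q* = 11.515, p* = 102.12.
A tax t gives Δq = t/10 and wedge t, so DWL = t²/20.
t²/20 = 61.952 → t² = 1239.04 → t = 35.2.

35.2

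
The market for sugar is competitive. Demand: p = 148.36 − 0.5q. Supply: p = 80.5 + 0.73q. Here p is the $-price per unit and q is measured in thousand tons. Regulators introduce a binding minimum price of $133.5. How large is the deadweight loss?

Competitive equilibrium: 148.36 − 0.5q = 80.5 + 0.73q → q* = 55.1707, p* = 120.7746.
At the floor p = 133.5, quantity demanded = (148.36 − 133.5)/0.5 = 29.72.
Sellers' marginal cost at q' = 29.72: 80.5 + 0.73·29.72 = 102.1956.
Δq = 55.1707 − 29.72 = 25.4507; wedge = 133.5 − 102.1956 = 31.3044.
Welfare loss = ½ × 25.4507 × 31.3044 = $398.36 thousand.

$398.36 thousand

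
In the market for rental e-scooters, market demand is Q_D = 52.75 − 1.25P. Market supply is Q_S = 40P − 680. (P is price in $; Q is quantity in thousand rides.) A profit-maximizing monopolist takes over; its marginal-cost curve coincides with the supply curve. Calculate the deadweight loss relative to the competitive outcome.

In inverse form: demand P = 42.2 − 0.8Q, supply P = 17 + 0.025Q.
Competitive equilibrium: 42.2 − 0.8Q = 17 + 0.025Q → Q* = 30.5455, P* = 17.7636.
Marginal revenue: MR = 42.2 − 1.6Q. Set MR = MC: 42.2 − 1.6Q = 17 + 0.025Q → Q_m = 15.5077.
Price P_m = 42.2 − 0.8·15.5077 = 29.7938; MC(Q_m) = 17 + 0.025·15.5077 = 17.3877.
Competitive Q* = 30.5455, so ΔQ = 15.0378; wedge = 29.7938 − 17.3877 = 12.4061.
Welfare loss = ½ × 15.0378 × 12.4061 = $93.28 thousand.

$93.28 thousand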